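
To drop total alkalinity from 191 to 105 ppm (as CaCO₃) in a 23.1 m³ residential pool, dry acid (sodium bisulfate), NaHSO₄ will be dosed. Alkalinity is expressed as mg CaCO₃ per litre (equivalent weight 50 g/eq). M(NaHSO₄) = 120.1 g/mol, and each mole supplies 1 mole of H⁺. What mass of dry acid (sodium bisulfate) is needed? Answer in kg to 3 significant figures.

Volume: 23.1 m³ = 23,100 L.
Alkalinity to neutralize: (191 − 105) = 86 mg/L as CaCO₃ × 23,100 L = 1987 g as CaCO₃.
Equivalents of H⁺ required: 1987 ÷ 50 g/eq = 39.73 eq = 39.73 mol NaHSO₄.
Mass of NaHSO₄: 39.73 × 120.1 = 4772 g.

4.77 kg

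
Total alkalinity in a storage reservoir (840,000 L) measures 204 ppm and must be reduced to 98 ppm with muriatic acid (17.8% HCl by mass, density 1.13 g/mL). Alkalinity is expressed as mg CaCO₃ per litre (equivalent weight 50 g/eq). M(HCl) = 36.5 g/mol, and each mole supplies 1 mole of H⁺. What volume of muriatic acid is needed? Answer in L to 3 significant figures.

Alkalinity to neutralize: (204 − 98) = 106 mg/L as CaCO₃ × 840,000 L = 89,040 g as CaCO₃.
Equivalents of H⁺ required: 89,040 ÷ 50 g/eq = 1781 eq = 1781 mol HCl.
Mass of HCl: 1781 × 36.5 = 65,000 g.
Mass of 17.8% solution: 65,000 / 0.178 = 365,200 g.
Volume: 365,200 g ÷ 1.13 g/mL = 323,200 mL.

323 L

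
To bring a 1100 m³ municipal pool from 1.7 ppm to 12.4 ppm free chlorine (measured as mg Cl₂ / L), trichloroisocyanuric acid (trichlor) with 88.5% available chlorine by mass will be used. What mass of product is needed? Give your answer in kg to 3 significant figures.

Volume: 1100 m³ = 1,100,000 L.
Chlorine deficit: 12.4 − 1.7 = 10.7 ppm = 10.7 mg/L as Cl₂.
Cl₂ equivalent needed: 10.7 mg/L × 1,100,000 L = 11,770,000 mg = 11,770 g.
Product at 88.5% available chlorine: 11,770 / 0.885 = 13,300 g.

13.3 kg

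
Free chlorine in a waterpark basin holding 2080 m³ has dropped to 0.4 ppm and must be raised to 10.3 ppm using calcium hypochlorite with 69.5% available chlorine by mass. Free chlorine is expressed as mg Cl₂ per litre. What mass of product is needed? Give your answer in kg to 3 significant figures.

Volume: 2080 m³ = 2,080,000 L.
Chlorine deficit: 10.3 − 0.4 = 9.9 ppm = 9.9 mg/L as Cl₂.
Cl₂ equivalent needed: 9.9 mg/L × 2,080,000 L = 20,590,000 mg = 20,590 g.
Product at 69.5% available chlorine: 20,590 / 0.695 = 29,630 g.

29.6 kg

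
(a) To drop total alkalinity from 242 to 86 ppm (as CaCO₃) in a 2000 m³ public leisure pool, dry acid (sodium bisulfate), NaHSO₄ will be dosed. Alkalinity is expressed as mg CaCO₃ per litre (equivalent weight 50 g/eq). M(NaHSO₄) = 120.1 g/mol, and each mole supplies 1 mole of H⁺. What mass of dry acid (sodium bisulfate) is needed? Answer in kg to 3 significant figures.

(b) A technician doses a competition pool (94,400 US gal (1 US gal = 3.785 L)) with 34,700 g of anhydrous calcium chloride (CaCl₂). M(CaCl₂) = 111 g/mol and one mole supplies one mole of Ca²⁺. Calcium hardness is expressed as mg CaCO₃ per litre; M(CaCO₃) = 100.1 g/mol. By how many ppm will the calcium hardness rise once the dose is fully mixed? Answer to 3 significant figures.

(a) Volume: 2000 m³ = 2,000,000 L.
(a) Alkalinity to neutralize: (242 − 86) = 156 mg/L as CaCO₃ × 2,000,000 L = 312,000 g as CaCO₃.
(a) Equivalents of H⁺ required: 312,000 ÷ 50 g/eq = 6240 eq = 6240 mol NaHSO₄.
(a) Mass of NaHSO₄: 6240 × 120.1 = 749,400 g.

(b) Volume: 94,400 US gal × 3.785 L/gal = 357,304 L.
(b) Moles of Ca²⁺: 34,700 g ÷ 111 g/mol = 312.6 mol.
(b) As CaCO₃: 312.6 mol × 100.1 g/mol = 31,290 g.
(b) Rise: 31,290 g / 357,304 L × 1000 = 87.58 mg/L.

(a) 749 kg; (b) 87.6 ppm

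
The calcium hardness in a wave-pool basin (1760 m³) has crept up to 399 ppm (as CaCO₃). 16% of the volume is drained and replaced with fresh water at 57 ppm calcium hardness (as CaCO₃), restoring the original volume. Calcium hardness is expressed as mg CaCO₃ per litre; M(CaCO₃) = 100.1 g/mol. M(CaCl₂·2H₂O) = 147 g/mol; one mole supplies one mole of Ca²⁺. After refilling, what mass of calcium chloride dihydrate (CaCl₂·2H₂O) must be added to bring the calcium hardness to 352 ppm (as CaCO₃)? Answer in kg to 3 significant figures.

20.0 kg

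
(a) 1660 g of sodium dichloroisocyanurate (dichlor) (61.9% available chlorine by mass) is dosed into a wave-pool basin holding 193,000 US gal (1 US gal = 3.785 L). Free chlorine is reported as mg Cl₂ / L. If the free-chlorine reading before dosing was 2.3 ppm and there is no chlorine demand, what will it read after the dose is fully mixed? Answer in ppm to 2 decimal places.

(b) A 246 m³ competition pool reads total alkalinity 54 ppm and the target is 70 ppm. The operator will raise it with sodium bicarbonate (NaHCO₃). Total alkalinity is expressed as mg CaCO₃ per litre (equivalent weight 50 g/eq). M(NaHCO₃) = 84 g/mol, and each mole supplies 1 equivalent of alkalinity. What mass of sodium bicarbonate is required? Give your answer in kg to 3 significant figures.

(a) 3.71 ppm; (b) 6.61 kg

(a) Volume: 193,000 US gal × 3.785 L/gal = 730,505 L.
(a) Available chlorine delivered: 1660 g × 0.619 = 1028 g as Cl₂.
(a) Concentration rise: 1028 g / 730,505 L = 1.407 mg/L = 1.41 ppm.
(a) Final FC: 2.3 + 1.41 = 3.71 ppm.

(b) Volume: 246 m³ = 246,000 L.
(b) Alkalinity to add: (70 − 54) = 16 mg/L as CaCO₃ × 246,000 L = 3936 g as CaCO₃.
(b) Equivalents: 3936 g ÷ 50 g/eq = 78.72 eq.
(b) NaHCO₃ supplies 1 eq per mole → 78.72 mol.
(b) Mass: 78.72 mol × 84 g/mol = 6612 g.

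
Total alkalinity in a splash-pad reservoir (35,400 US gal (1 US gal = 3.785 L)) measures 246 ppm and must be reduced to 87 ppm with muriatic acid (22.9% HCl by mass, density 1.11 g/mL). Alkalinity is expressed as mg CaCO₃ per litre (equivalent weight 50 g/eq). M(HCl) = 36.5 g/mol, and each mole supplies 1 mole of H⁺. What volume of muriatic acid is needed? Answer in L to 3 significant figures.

61.2 L

Volume: 35,400 US gal × 3.785 L/gal = 133,989 L.
Alkalinity to neutralize: (246 − 87) = 159 mg/L as CaCO₃ × 133,989 L = 21,300 g as CaCO₃.
Equivalents of H⁺ required: 21,300 ÷ 50 g/eq = 426.1 eq = 426.1 mol HCl.
Mass of HCl: 426.1 × 36.5 = 15,550 g.
Mass of 22.9% solution: 15,550 / 0.229 = 67,910 g.
Volume: 67,910 g ÷ 1.11 g/mL = 61,180 mL.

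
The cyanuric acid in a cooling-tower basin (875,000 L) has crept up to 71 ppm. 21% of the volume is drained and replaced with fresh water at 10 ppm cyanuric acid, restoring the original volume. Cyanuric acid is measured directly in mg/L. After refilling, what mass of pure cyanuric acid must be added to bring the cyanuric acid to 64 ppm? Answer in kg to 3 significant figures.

5.08 kg

After draining 21% and refilling: 71 × 0.79 + 10 × 0.21 = 58.19 ppm.
Deficit to target: 64 − 58.19 = 5.81 mg/L.
Mass: 5.81 mg/L × 875,000 L = 5084 g cyanuric acid.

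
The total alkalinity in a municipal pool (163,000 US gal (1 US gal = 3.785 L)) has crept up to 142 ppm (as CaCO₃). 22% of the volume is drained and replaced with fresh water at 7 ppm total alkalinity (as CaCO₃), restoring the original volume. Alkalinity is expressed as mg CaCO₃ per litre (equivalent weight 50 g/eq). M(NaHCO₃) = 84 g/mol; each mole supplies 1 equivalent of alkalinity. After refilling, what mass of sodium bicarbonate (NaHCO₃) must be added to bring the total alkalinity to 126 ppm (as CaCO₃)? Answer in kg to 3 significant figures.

14.2 kg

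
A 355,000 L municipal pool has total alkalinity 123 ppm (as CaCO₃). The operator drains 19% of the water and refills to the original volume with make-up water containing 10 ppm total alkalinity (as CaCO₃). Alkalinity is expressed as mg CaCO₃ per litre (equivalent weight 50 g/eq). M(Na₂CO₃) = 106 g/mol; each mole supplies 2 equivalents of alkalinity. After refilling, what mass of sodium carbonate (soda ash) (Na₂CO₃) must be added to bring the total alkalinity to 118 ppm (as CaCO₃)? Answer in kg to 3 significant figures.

6.20 kg

After draining 19% and refilling: 123 × 0.81 + 10 × 0.19 = 101.53 ppm.
Deficit to target: 118 − 101.53 = 16.47 mg/L.
As CaCO₃: 16.47 mg/L × 355,000 L = 5847 g; ÷ 50 g/eq ÷ 2 = 58.47 mol Na₂CO₃.
Mass: 58.47 × 106 = 6198 g.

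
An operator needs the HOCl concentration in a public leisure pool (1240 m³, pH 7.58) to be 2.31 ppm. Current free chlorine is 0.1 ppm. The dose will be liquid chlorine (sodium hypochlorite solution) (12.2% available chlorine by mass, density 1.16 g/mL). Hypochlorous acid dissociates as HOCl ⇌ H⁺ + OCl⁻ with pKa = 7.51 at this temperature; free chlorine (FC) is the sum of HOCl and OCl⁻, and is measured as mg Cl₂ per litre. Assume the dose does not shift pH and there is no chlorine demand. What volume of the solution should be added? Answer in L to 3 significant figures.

43.1 L

Volume: 1240 m³ = 1,240,000 L.
[OCl⁻]/[HOCl] = 10^(pH − pKa) = 10^(7.58 − 7.51) = 1.175; fraction as HOCl = 1/(1 + 1.175) = 0.4598.
Free chlorine required for 2.31 ppm HOCl: 2.31 / 0.4598 = 5.024 ppm.
FC to add: 5.024 − 0.1 = 4.924 mg/L as Cl₂.
Cl₂ equivalent: 4.924 mg/L × 1,240,000 L = 6106 g.
Product at 12.2% available Cl: 6106 / 0.122 = 50,050 g.
Volume: 50,050 g ÷ 1.16 g/mL = 43,140 mL.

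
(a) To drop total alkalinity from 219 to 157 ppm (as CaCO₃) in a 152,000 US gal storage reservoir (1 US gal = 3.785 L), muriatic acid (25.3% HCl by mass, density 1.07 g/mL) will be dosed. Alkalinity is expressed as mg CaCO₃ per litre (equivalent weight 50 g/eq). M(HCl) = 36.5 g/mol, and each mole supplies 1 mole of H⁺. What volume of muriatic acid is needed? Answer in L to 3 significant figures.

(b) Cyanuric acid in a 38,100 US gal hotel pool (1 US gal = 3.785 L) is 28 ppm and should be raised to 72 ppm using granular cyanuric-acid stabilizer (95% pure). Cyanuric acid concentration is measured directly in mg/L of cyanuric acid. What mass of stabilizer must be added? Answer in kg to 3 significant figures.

(a) 96.2 L; (b) 6.68 kg

(a) Volume: 152,000 US gal × 3.785 L/gal = 575,320 L.
(a) Alkalinity to neutralize: (219 − 157) = 62 mg/L as CaCO₃ × 575,320 L = 35,670 g as CaCO₃.
(a) Equivalents of H⁺ required: 35,670 ÷ 50 g/eq = 713.4 eq = 713.4 mol HCl.
(a) Mass of HCl: 713.4 × 36.5 = 26,040 g.
(a) Mass of 25.3% solution: 26,040 / 0.253 = 102,900 g.
(a) Volume: 102,900 g ÷ 1.07 g/mL = 96,190 mL.

(b) Volume: 38,100 US gal × 3.785 L/gal = 144,208 L.
(b) CYA to add: (72 − 28) = 44 mg/L × 144,208 L = 6345 g cyanuric acid.
(b) At 95% purity: 6345 / 0.95 = 6679 g product.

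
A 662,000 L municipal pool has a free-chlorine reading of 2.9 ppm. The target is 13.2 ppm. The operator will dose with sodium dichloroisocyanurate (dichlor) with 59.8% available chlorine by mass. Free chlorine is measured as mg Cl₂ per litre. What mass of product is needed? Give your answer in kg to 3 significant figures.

Chlorine deficit: 13.2 − 2.9 = 10.3 ppm = 10.3 mg/L as Cl₂.
Cl₂ equivalent needed: 10.3 mg/L × 662,000 L = 6,819,000 mg = 6819 g.
Product at 59.8% available chlorine: 6819 / 0.598 = 11,400 g.

11.4 kg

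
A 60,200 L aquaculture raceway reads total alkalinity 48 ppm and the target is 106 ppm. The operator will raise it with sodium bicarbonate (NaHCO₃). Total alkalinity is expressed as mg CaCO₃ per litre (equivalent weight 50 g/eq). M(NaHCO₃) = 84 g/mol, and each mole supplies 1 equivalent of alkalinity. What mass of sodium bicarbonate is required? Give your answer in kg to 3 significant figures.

Alkalinity to add: (106 − 48) = 58 mg/L as CaCO₃ × 60,200 L = 3492 g as CaCO₃.
Equivalents: 3492 g ÷ 50 g/eq = 69.83 eq.
NaHCO₃ supplies 1 eq per mole → 69.83 mol.
Mass: 69.83 mol × 84 g/mol = 5866 g.

5.87 kg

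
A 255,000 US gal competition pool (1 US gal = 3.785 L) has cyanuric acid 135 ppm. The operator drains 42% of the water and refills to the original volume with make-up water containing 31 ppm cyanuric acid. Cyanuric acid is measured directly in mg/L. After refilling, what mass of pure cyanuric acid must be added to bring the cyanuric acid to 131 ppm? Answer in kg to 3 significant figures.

38.3 kg

Volume: 255,000 US gal × 3.785 L/gal = 965,175 L.
After draining 42% and refilling: 135 × 0.58 + 31 × 0.42 = 91.32 ppm.
Deficit to target: 131 − 91.32 = 39.68 mg/L.
Mass: 39.68 mg/L × 965,175 L = 38,300 g cyanuric acid.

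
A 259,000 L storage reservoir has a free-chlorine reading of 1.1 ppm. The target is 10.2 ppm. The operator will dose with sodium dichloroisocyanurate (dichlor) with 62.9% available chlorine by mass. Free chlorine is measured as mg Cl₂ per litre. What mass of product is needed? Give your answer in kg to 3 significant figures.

Chlorine deficit: 10.2 − 1.1 = 9.1 ppm = 9.1 mg/L as Cl₂.
Cl₂ equivalent needed: 9.1 mg/L × 259,000 L = 2,357,000 mg = 2357 g.
Product at 62.9% available chlorine: 2357 / 0.629 = 3747 g.

3.75 kg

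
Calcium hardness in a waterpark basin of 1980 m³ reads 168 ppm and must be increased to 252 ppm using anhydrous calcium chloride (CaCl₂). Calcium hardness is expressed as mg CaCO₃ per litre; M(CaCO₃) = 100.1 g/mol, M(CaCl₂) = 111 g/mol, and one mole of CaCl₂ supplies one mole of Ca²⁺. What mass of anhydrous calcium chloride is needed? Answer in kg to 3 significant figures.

Volume: 1980 m³ = 1,980,000 L.
Hardness to add: (252 − 168) = 84 mg/L as CaCO₃ × 1,980,000 L = 166,300 g as CaCO₃.
Moles of Ca²⁺ (1 mol Ca²⁺ ≡ 1 mol CaCO₃): 166,300 / 100.1 g/mol = 1662 mol.
Mass of CaCl₂: 1662 × 111 = 184,400 g.

184 kg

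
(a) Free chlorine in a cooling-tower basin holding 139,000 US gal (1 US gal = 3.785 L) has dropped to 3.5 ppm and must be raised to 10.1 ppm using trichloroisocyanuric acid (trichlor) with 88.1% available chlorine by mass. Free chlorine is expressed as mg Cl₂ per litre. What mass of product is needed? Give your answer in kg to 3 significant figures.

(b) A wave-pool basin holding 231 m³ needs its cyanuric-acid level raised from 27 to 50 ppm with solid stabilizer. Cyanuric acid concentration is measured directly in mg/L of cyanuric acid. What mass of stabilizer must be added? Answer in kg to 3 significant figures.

(a) Volume: 139,000 US gal × 3.785 L/gal = 526,115 L.
(a) Chlorine deficit: 10.1 − 3.5 = 6.6 ppm = 6.6 mg/L as Cl₂.
(a) Cl₂ equivalent needed: 6.6 mg/L × 526,115 L = 3,472,000 mg = 3472 g.
(a) Product at 88.1% available chlorine: 3472 / 0.881 = 3941 g.

(b) Volume: 231 m³ = 231,000 L.
(b) CYA to add: (50 − 27) = 23 mg/L × 231,000 L = 5313 g cyanuric acid.

(a) 3.94 kg; (b) 5.31 kg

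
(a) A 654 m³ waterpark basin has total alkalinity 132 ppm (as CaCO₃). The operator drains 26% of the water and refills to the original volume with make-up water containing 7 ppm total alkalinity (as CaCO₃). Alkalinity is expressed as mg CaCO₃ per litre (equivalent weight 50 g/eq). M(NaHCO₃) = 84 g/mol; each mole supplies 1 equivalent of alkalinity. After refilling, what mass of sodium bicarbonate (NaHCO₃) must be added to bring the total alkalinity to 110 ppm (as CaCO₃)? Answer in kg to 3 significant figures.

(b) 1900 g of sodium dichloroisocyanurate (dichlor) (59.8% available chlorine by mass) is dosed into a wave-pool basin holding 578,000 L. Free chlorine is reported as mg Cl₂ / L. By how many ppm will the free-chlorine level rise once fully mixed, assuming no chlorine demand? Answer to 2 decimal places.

(a) Volume: 654 m³ = 654,000 L.
(a) After draining 26% and refilling: 132 × 0.74 + 7 × 0.26 = 99.5 ppm.
(a) Deficit to target: 110 − 99.5 = 10.5 mg/L.
(a) As CaCO₃: 10.5 mg/L × 654,000 L = 6867 g; ÷ 50 g/eq ÷ 1 = 137.3 mol NaHCO₃.
(a) Mass: 137.3 × 84 = 11,540 g.

(b) Available chlorine delivered: 1900 g × 0.598 = 1136 g as Cl₂.
(b) Concentration rise: 1136 g / 578,000 L = 1.966 mg/L = 1.97 ppm.

(a) 11.5 kg; (b) 1.97 ppm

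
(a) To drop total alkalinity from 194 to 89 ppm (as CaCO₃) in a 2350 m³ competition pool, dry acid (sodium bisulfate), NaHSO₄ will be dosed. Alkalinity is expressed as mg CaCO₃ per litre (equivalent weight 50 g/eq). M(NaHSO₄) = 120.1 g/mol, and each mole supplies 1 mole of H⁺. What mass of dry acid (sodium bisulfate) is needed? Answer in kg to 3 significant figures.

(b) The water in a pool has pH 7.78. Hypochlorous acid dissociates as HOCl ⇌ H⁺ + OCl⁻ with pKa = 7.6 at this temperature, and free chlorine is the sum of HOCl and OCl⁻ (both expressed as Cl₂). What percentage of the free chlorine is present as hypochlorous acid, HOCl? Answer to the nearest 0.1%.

(a) Volume: 2350 m³ = 2,350,000 L.
(a) Alkalinity to neutralize: (194 − 89) = 105 mg/L as CaCO₃ × 2,350,000 L = 246,800 g as CaCO₃.
(a) Equivalents of H⁺ required: 246,800 ÷ 50 g/eq = 4935 eq = 4935 mol NaHSO₄.
(a) Mass of NaHSO₄: 4935 × 120.1 = 592,700 g.

(b) [OCl⁻]/[HOCl] = 10^(pH − pKa) = 10^(7.78 − 7.6) = 10^0.18 = 1.514.
(b) Fraction as HOCl = 1 / (1 + 1.514) = 0.3978.

(a) 593 kg; (b) 39.8%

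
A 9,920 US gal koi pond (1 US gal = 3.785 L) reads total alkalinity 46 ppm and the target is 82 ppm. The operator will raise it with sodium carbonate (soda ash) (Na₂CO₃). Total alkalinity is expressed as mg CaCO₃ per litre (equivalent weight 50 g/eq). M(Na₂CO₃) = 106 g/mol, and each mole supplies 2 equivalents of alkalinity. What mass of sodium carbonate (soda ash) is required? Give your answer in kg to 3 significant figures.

1.43 kg

Volume: 9,920 US gal × 3.785 L/gal = 37,547 L.
Alkalinity to add: (82 − 46) = 36 mg/L as CaCO₃ × 37,547 L = 1352 g as CaCO₃.
Equivalents: 1352 g ÷ 50 g/eq = 27.03 eq.
Each mole of Na₂CO₃ supplies 2 eq, so 27.03 / 2 = 13.52 mol.
Mass: 13.52 mol × 106 g/mol = 1433 g.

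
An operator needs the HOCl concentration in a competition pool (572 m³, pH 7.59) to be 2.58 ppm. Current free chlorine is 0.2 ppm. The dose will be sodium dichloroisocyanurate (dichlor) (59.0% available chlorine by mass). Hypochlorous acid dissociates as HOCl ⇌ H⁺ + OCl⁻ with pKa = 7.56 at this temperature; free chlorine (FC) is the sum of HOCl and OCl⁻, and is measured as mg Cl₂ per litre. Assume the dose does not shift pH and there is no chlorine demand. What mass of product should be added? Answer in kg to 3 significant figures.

Volume: 572 m³ = 572,000 L.
[OCl⁻]/[HOCl] = 10^(pH − pKa) = 10^(7.59 − 7.56) = 1.072; fraction as HOCl = 1/(1 + 1.072) = 0.4827.
Free chlorine required for 2.58 ppm HOCl: 2.58 / 0.4827 = 5.345 ppm.
FC to add: 5.345 − 0.2 = 5.145 mg/L as Cl₂.
Cl₂ equivalent: 5.145 mg/L × 572,000 L = 2943 g.
Product at 59.0% available Cl: 2943 / 0.59 = 4988 g.

4.99 kg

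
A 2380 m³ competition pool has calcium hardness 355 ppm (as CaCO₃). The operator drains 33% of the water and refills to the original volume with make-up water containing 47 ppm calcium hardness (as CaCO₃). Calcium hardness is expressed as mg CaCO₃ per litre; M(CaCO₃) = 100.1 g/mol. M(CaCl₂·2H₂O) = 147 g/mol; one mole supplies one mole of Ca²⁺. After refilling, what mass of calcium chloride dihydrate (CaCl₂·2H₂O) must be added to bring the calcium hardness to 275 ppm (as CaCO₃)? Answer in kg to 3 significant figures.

75.6 kg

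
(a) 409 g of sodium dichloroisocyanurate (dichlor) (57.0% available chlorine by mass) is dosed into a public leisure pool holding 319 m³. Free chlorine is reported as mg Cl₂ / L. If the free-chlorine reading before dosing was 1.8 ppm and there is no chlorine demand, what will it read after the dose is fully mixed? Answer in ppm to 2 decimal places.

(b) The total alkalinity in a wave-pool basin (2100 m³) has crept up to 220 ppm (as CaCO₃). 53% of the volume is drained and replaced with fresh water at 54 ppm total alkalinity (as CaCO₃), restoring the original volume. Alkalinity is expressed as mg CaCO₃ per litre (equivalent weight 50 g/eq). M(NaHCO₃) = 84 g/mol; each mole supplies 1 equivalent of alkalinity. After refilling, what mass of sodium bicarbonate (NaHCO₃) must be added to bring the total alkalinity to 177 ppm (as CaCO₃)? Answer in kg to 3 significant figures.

(a) Volume: 319 m³ = 319,000 L.
(a) Available chlorine delivered: 409 g × 0.57 = 233.1 g as Cl₂.
(a) Concentration rise: 233.1 g / 319,000 L = 0.7308 mg/L = 0.73 ppm.
(a) Final FC: 1.8 + 0.73 = 2.53 ppm.

(b) Volume: 2100 m³ = 2,100,000 L.
(b) After draining 53% and refilling: 220 × 0.47 + 54 × 0.53 = 132.02 ppm.
(b) Deficit to target: 177 − 132.02 = 44.98 mg/L.
(b) As CaCO₃: 44.98 mg/L × 2,100,000 L = 94,460 g; ÷ 50 g/eq ÷ 1 = 1889 mol NaHCO₃.
(b) Mass: 1889 × 84 = 158,700 g.

(a) 2.53 ppm; (b) 159 kg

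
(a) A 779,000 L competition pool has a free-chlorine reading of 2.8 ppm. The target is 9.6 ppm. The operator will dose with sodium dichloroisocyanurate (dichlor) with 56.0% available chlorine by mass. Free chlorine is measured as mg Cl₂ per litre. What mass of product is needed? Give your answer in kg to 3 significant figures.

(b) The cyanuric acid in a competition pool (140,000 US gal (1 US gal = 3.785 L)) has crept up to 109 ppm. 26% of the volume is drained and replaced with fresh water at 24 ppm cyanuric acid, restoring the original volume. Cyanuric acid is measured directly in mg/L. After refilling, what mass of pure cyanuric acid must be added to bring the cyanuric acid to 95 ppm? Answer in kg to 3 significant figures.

(a) 9.46 kg; (b) 4.29 kg

(a) Chlorine deficit: 9.6 − 2.8 = 6.8 ppm = 6.8 mg/L as Cl₂.
(a) Cl₂ equivalent needed: 6.8 mg/L × 779,000 L = 5,297,000 mg = 5297 g.
(a) Product at 56.0% available chlorine: 5297 / 0.56 = 9459 g.

(b) Volume: 140,000 US gal × 3.785 L/gal = 529,900 L.
(b) After draining 26% and refilling: 109 × 0.74 + 24 × 0.26 = 86.9 ppm.
(b) Deficit to target: 95 − 86.9 = 8.1 mg/L.
(b) Mass: 8.1 mg/L × 529,900 L = 4292 g cyanuric acid.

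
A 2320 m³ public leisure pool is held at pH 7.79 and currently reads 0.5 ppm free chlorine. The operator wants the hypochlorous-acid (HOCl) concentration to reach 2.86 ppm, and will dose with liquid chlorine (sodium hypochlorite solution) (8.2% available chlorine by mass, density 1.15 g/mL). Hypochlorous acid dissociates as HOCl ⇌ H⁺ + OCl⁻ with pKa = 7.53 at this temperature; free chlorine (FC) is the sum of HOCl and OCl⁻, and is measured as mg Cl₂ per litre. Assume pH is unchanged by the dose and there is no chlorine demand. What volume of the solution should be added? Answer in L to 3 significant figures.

186 L

Volume: 2320 m³ = 2,320,000 L.
[OCl⁻]/[HOCl] = 10^(pH − pKa) = 10^(7.79 − 7.53) = 1.82; fraction as HOCl = 1/(1 + 1.82) = 0.3546.
Free chlorine required for 2.86 ppm HOCl: 2.86 / 0.3546 = 8.064 ppm.
FC to add: 8.064 − 0.5 = 7.564 mg/L as Cl₂.
Cl₂ equivalent: 7.564 mg/L × 2,320,000 L = 17,550 g.
Product at 8.2% available Cl: 17,550 / 0.082 = 214,000 g.
Volume: 214,000 g ÷ 1.15 g/mL = 186,100 mL.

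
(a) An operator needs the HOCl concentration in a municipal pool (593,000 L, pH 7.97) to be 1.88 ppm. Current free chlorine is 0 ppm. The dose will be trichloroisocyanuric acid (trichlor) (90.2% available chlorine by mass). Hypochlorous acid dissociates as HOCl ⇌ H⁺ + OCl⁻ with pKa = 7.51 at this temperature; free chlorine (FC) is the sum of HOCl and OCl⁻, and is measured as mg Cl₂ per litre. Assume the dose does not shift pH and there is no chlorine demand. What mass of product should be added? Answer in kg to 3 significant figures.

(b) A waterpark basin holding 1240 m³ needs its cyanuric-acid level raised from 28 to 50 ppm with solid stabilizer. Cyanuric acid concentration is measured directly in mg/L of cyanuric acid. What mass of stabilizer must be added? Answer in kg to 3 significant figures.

(a) [OCl⁻]/[HOCl] = 10^(pH − pKa) = 10^(7.97 − 7.51) = 2.884; fraction as HOCl = 1/(1 + 2.884) = 0.2575.
(a) Free chlorine required for 1.88 ppm HOCl: 1.88 / 0.2575 = 7.302 ppm.
(a) FC to add: 7.302 − 0 = 7.302 mg/L as Cl₂.
(a) Cl₂ equivalent: 7.302 mg/L × 593,000 L = 4330 g.
(a) Product at 90.2% available Cl: 4330 / 0.902 = 4801 g.

(b) Volume: 1240 m³ = 1,240,000 L.
(b) CYA to add: (50 − 28) = 22 mg/L × 1,240,000 L = 27,280 g cyanuric acid.

(a) 4.80 kg; (b) 27.3 kg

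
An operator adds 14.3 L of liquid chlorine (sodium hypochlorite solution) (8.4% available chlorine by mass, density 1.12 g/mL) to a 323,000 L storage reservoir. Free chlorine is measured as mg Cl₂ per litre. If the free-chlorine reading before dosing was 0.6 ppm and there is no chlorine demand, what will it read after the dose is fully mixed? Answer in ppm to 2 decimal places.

Mass of solution: 14.3 L × 1000 mL/L × 1.12 g/mL = 16,020 g.
Available chlorine delivered: 16,020 g × 0.084 = 1345 g as Cl₂.
Concentration rise: 1345 g / 323,000 L = 4.165 mg/L = 4.17 ppm.
Final FC: 0.6 + 4.17 = 4.77 ppm.

4.77 ppm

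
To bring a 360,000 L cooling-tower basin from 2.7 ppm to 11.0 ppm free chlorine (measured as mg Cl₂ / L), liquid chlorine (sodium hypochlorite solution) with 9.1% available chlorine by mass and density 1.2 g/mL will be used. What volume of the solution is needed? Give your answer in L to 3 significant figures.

Chlorine deficit: 11.0 − 2.7 = 8.3 ppm = 8.3 mg/L as Cl₂.
Cl₂ equivalent needed: 8.3 mg/L × 360,000 L = 2,988,000 mg = 2988 g.
Product at 9.1% available chlorine: 2988 / 0.091 = 32,840 g.
Volume at density 1.2 g/mL: 32,840 g ÷ 1.2 g/mL = 27,360 mL.

27.4 L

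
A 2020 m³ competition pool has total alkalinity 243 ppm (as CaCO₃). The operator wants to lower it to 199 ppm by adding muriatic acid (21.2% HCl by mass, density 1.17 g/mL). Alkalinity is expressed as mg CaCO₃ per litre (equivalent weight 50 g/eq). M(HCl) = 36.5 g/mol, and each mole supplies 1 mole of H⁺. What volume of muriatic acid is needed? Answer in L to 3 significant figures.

Volume: 2020 m³ = 2,020,000 L.
Alkalinity to neutralize: (243 − 199) = 44 mg/L as CaCO₃ × 2,020,000 L = 88,880 g as CaCO₃.
Equivalents of H⁺ required: 88,880 ÷ 50 g/eq = 1778 eq = 1778 mol HCl.
Mass of HCl: 1778 × 36.5 = 64,880 g.
Mass of 21.2% solution: 64,880 / 0.212 = 306,000 g.
Volume: 306,000 g ÷ 1.17 g/mL = 261,600 mL.

262 L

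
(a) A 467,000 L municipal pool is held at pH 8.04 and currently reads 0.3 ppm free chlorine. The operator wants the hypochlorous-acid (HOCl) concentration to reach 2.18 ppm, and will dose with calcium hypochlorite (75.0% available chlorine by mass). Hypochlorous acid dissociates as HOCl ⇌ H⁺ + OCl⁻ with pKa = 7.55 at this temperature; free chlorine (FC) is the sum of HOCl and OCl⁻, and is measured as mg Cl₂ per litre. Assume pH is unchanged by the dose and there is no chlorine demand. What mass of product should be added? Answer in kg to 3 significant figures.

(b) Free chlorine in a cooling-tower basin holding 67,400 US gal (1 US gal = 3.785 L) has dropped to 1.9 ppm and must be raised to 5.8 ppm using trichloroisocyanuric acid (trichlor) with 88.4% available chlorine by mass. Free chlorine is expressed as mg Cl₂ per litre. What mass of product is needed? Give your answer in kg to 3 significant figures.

(a) 5.37 kg; (b) 1.13 kg

(a) [OCl⁻]/[HOCl] = 10^(pH − pKa) = 10^(8.04 − 7.55) = 3.09; fraction as HOCl = 1/(1 + 3.09) = 0.2445.
(a) Free chlorine required for 2.18 ppm HOCl: 2.18 / 0.2445 = 8.917 ppm.
(a) FC to add: 8.917 − 0.3 = 8.617 mg/L as Cl₂.
(a) Cl₂ equivalent: 8.617 mg/L × 467,000 L = 4024 g.
(a) Product at 75.0% available Cl: 4024 / 0.75 = 5365 g.

(b) Volume: 67,400 US gal × 3.785 L/gal = 255,109 L.
(b) Chlorine deficit: 5.8 − 1.9 = 3.9 ppm = 3.9 mg/L as Cl₂.
(b) Cl₂ equivalent needed: 3.9 mg/L × 255,109 L = 994,900 mg = 994.9 g.
(b) Product at 88.4% available chlorine: 994.9 / 0.884 = 1125 g.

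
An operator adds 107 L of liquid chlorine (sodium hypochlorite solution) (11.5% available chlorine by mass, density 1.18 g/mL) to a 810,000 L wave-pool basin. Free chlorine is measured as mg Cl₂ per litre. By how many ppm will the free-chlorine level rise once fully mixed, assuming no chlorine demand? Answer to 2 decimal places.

17.93 ppm

Mass of solution: 107 L × 1000 mL/L × 1.18 g/mL = 126,300 g.
Available chlorine delivered: 126,300 g × 0.115 = 14,520 g as Cl₂.
Concentration rise: 14,520 g / 810,000 L = 17.93 mg/L = 17.93 ppm.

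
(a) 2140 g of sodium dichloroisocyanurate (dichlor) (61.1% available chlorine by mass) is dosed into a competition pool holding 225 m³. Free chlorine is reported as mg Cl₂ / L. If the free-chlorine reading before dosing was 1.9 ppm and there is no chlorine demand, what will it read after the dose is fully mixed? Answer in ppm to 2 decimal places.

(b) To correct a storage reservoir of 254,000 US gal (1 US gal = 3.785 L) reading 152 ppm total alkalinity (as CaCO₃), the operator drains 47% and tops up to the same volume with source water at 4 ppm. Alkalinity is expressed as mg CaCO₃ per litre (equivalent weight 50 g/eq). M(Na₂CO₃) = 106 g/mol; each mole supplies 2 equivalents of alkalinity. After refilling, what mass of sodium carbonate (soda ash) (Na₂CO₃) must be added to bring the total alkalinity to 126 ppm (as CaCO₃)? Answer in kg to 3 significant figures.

(a) 7.71 ppm; (b) 44.4 kg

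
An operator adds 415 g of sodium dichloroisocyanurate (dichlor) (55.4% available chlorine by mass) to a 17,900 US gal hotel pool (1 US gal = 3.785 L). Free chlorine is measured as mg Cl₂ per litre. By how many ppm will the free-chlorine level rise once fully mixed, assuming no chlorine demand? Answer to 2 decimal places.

3.39 ppm

Volume: 17,900 US gal × 3.785 L/gal = 67,752 L.
Available chlorine delivered: 415 g × 0.554 = 229.9 g as Cl₂.
Concentration rise: 229.9 g / 67,752 L = 3.393 mg/L = 3.39 ppm.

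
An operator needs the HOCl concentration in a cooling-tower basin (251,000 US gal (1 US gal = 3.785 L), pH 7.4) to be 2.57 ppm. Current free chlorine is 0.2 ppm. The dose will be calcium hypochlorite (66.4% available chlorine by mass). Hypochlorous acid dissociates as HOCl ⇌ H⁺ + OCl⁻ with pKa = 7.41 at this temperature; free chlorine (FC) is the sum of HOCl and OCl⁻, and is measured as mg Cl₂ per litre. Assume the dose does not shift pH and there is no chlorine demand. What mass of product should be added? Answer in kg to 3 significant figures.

6.98 kg

Volume: 251,000 US gal × 3.785 L/gal = 950,035 L.
[OCl⁻]/[HOCl] = 10^(pH − pKa) = 10^(7.4 − 7.41) = 0.9772; fraction as HOCl = 1/(1 + 0.9772) = 0.5058.
Free chlorine required for 2.57 ppm HOCl: 2.57 / 0.5058 = 5.081 ppm.
FC to add: 5.081 − 0.2 = 4.881 mg/L as Cl₂.
Cl₂ equivalent: 4.881 mg/L × 950,035 L = 4638 g.
Product at 66.4% available Cl: 4638 / 0.664 = 6984 g.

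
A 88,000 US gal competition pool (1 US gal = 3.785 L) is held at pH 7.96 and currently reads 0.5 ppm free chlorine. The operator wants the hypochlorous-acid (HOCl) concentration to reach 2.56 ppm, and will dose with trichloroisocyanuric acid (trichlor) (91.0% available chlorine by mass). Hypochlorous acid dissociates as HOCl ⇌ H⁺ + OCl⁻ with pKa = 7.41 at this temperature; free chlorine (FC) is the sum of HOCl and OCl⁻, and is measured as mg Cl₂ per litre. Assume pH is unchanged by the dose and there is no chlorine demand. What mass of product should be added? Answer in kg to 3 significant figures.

4.08 kg

Volume: 88,000 US gal × 3.785 L/gal = 333,080 L.
[OCl⁻]/[HOCl] = 10^(pH − pKa) = 10^(7.96 − 7.41) = 3.548; fraction as HOCl = 1/(1 + 3.548) = 0.2199.
Free chlorine required for 2.56 ppm HOCl: 2.56 / 0.2199 = 11.64 ppm.
FC to add: 11.64 − 0.5 = 11.14 mg/L as Cl₂.
Cl₂ equivalent: 11.14 mg/L × 333,080 L = 3712 g.
Product at 91.0% available Cl: 3712 / 0.91 = 4079 g.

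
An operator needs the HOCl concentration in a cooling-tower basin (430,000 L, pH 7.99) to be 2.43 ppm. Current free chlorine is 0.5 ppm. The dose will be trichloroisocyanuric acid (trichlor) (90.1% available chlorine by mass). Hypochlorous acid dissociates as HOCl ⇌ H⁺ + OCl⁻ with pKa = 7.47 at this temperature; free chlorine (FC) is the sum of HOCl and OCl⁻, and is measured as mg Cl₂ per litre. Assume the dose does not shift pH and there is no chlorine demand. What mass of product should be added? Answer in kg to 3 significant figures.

[OCl⁻]/[HOCl] = 10^(pH − pKa) = 10^(7.99 − 7.47) = 3.311; fraction as HOCl = 1/(1 + 3.311) = 0.2319.
Free chlorine required for 2.43 ppm HOCl: 2.43 / 0.2319 = 10.48 ppm.
FC to add: 10.48 − 0.5 = 9.976 mg/L as Cl₂.
Cl₂ equivalent: 9.976 mg/L × 430,000 L = 4290 g.
Product at 90.1% available Cl: 4290 / 0.901 = 4761 g.

4.76 kg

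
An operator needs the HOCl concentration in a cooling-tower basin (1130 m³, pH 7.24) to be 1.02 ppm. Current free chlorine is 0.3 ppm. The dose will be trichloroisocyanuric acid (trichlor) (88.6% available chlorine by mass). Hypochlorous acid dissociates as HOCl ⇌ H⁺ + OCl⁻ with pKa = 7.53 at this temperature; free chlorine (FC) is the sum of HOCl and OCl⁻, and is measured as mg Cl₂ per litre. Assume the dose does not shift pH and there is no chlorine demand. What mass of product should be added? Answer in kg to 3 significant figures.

1.59 kg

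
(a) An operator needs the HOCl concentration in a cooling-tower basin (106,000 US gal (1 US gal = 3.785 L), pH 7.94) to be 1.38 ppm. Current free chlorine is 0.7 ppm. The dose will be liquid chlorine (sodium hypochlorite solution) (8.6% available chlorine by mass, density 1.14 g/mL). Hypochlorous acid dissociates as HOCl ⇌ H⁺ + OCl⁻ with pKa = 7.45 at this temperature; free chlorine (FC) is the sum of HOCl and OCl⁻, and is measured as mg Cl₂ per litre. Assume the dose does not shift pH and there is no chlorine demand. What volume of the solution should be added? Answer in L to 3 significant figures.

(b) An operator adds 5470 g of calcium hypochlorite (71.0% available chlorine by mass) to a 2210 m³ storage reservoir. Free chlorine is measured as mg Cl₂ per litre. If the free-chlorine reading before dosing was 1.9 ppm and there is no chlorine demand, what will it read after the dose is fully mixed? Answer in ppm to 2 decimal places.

(a) Volume: 106,000 US gal × 3.785 L/gal = 401,210 L.
(a) [OCl⁻]/[HOCl] = 10^(pH − pKa) = 10^(7.94 − 7.45) = 3.09; fraction as HOCl = 1/(1 + 3.09) = 0.2445.
(a) Free chlorine required for 1.38 ppm HOCl: 1.38 / 0.2445 = 5.645 ppm.
(a) FC to add: 5.645 − 0.7 = 4.945 mg/L as Cl₂.
(a) Cl₂ equivalent: 4.945 mg/L × 401,210 L = 1984 g.
(a) Product at 8.6% available Cl: 1984 / 0.086 = 23,070 g.
(a) Volume: 23,070 g ÷ 1.14 g/mL = 20,230 mL.

(b) Volume: 2210 m³ = 2,210,000 L.
(b) Available chlorine delivered: 5470 g × 0.71 = 3884 g as Cl₂.
(b) Concentration rise: 3884 g / 2,210,000 L = 1.757 mg/L = 1.76 ppm.
(b) Final FC: 1.9 + 1.76 = 3.66 ppm.

(a) 20.2 L; (b) 3.66 ppm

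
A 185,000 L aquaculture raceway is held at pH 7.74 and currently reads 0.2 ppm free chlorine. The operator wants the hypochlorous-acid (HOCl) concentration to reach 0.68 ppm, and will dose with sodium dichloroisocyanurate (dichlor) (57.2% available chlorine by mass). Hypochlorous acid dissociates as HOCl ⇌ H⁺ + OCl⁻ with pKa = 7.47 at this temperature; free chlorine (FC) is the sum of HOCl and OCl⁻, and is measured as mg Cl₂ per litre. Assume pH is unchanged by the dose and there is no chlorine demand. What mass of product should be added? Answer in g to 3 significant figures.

[OCl⁻]/[HOCl] = 10^(pH − pKa) = 10^(7.74 − 7.47) = 1.862; fraction as HOCl = 1/(1 + 1.862) = 0.3494.
Free chlorine required for 0.68 ppm HOCl: 0.68 / 0.3494 = 1.946 ppm.
FC to add: 1.946 − 0.2 = 1.746 mg/L as Cl₂.
Cl₂ equivalent: 1.746 mg/L × 185,000 L = 323.1 g.
Product at 57.2% available Cl: 323.1 / 0.572 = 564.8 g.

565 g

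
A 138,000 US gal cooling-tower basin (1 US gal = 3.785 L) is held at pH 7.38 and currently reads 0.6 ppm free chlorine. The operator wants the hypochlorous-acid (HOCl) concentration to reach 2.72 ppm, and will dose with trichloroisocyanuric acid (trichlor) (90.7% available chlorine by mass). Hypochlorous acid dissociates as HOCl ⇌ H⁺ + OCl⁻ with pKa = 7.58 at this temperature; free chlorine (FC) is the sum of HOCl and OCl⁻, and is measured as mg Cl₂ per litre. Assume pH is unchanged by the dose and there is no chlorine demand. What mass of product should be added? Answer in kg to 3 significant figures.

2.21 kg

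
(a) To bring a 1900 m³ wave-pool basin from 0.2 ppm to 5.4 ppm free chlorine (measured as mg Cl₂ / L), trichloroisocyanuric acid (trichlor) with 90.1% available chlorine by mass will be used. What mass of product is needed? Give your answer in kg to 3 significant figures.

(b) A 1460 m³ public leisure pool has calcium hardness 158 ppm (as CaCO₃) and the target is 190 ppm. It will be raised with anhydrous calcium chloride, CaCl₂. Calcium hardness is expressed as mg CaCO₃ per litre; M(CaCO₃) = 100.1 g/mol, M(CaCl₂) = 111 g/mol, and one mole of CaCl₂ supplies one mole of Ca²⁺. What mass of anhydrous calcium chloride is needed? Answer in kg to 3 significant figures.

(a) 11.0 kg; (b) 51.8 kg

(a) Volume: 1900 m³ = 1,900,000 L.
(a) Chlorine deficit: 5.4 − 0.2 = 5.2 ppm = 5.2 mg/L as Cl₂.
(a) Cl₂ equivalent needed: 5.2 mg/L × 1,900,000 L = 9,880,000 mg = 9880 g.
(a) Product at 90.1% available chlorine: 9880 / 0.901 = 10,970 g.

(b) Volume: 1460 m³ = 1,460,000 L.
(b) Hardness to add: (190 − 158) = 32 mg/L as CaCO₃ × 1,460,000 L = 46,720 g as CaCO₃.
(b) Moles of Ca²⁺ (1 mol Ca²⁺ ≡ 1 mol CaCO₃): 46,720 / 100.1 g/mol = 466.7 mol.
(b) Mass of CaCl₂: 466.7 × 111 = 51,810 g.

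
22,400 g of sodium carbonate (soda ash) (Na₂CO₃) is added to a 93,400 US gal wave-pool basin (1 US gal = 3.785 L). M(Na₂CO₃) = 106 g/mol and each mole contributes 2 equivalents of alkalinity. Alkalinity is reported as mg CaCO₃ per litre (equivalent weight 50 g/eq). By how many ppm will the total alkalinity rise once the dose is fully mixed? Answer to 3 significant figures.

59.8 ppm

Volume: 93,400 US gal × 3.785 L/gal = 353,519 L.
Moles of Na₂CO₃: 22,400 g ÷ 106 g/mol = 211.3 mol → 422.6 eq of alkalinity.
As CaCO₃: 422.6 eq × 50 g/eq = 21,130 g.
Rise: 21,130 g / 353,519 L × 1000 = 59.78 mg/L.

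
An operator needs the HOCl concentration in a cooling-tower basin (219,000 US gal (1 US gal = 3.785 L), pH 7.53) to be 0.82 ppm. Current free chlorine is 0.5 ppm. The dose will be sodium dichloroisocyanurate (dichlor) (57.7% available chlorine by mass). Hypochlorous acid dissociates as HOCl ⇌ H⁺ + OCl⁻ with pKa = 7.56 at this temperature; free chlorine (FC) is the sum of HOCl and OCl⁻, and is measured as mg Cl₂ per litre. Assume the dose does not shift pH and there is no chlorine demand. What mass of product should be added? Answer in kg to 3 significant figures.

1.56 kg

Volume: 219,000 US gal × 3.785 L/gal = 828,915 L.
[OCl⁻]/[HOCl] = 10^(pH − pKa) = 10^(7.53 − 7.56) = 0.9333; fraction as HOCl = 1/(1 + 0.9333) = 0.5173.
Free chlorine required for 0.82 ppm HOCl: 0.82 / 0.5173 = 1.585 ppm.
FC to add: 1.585 − 0.5 = 1.085 mg/L as Cl₂.
Cl₂ equivalent: 1.085 mg/L × 828,915 L = 899.6 g.
Product at 57.7% available Cl: 899.6 / 0.577 = 1559 g.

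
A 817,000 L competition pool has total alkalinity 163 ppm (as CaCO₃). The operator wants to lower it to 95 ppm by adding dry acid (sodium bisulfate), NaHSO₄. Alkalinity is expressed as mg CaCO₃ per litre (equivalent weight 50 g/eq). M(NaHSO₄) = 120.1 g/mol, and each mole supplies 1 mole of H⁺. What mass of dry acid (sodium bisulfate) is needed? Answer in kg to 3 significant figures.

133 kg

Alkalinity to neutralize: (163 − 95) = 68 mg/L as CaCO₃ × 817,000 L = 55,560 g as CaCO₃.
Equivalents of H⁺ required: 55,560 ÷ 50 g/eq = 1111 eq = 1111 mol NaHSO₄.
Mass of NaHSO₄: 1111 × 120.1 = 133,400 g.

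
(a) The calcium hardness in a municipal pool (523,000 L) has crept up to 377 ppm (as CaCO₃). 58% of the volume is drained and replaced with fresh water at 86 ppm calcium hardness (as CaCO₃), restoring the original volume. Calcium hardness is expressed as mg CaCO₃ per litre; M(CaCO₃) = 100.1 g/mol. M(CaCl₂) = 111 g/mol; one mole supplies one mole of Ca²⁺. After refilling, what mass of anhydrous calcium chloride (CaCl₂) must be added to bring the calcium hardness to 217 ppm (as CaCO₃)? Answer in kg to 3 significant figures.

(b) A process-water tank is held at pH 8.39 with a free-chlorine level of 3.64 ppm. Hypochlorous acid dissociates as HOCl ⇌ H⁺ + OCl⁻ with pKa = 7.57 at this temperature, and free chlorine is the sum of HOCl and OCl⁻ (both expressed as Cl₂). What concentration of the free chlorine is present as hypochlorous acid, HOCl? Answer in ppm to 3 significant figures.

(a) After draining 58% and refilling: 377 × 0.42 + 86 × 0.58 = 208.22 ppm.
(a) Deficit to target: 217 − 208.22 = 8.78 mg/L.
(a) As CaCO₃: 8.78 mg/L × 523,000 L = 4592 g; ÷ 100.1 = 45.87 mol Ca²⁺.
(a) Mass: 45.87 × 111 = 5092 g.

(b) [OCl⁻]/[HOCl] = 10^(pH − pKa) = 10^(8.39 − 7.57) = 10^0.82 = 6.607.
(b) Fraction as HOCl = 1 / (1 + 6.607) = 0.1315.
(b) HOCl = 0.1315 × 3.64 ppm = 0.4785 ppm.

(a) 5.09 kg; (b) 0.479 ppm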